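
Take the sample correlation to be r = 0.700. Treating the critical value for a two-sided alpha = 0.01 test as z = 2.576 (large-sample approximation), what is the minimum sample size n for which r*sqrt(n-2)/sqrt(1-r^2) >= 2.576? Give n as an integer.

9

r√(n−2)/√(1−r²) ≥ 2.576  ⇔  n−2 ≥ (2.576)²·(1−r²)/r²
(1−r²)/r² = (1−0.490000)/0.490000 = 1.0408
n ≥ 2 + 6.635776·1.0408 = 2 + 6.9065 = 8.9065
⌈8.9065⌉ = 9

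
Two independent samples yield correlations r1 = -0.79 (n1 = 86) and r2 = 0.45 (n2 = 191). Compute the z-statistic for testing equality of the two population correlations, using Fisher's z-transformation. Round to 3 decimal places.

-11.808

z1 = atanh(-0.79) = -1.071432,  z2 = atanh(0.45) = 0.484700
SE = √(1/(n1−3) + 1/(n2−3)) = √(1/83 + 1/188) = √(0.0120482 + 0.0053191) = √0.0173673 = 0.131785
z = (z1 − z2)/SE = (-1.071432 − 0.484700) / 0.131785 = -1.556132 / 0.131785 = -11.808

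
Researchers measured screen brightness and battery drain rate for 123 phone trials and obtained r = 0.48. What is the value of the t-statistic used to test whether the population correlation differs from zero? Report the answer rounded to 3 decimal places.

6.019

t = r·√(n−2) / √(1−r²) with r = 0.48, n = 123
  = 0.48·√121 / √(1 − 0.2304)
  = 0.48·11.000000 / 0.877268
  = 5.280000 / 0.877268 = 6.019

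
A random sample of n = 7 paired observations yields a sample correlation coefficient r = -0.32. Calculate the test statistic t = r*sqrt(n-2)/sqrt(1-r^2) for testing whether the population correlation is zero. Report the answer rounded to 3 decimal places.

1 − r² = 1 − 0.1024 = 0.8976;  √(1−r²) = 0.947418
√(n−2) = √5 = 2.236068
t = r·√(n−2)/√(1−r²) = -0.32 · 2.236068 / 0.947418 = -0.755

-0.755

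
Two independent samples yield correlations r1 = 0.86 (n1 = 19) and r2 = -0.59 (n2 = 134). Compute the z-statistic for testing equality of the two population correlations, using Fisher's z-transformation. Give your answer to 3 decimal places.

z1 = atanh(0.86) = 1.293345,  z2 = atanh(-0.59) = -0.677666
SE = √(1/(n1−3) + 1/(n2−3)) = √(1/16 + 1/131) = √(0.0625000 + 0.0076336) = √0.0701336 = 0.264827
z = (z1 − z2)/SE = (1.293345 − (-0.677666)) / 0.264827 = 1.971011 / 0.264827 = 7.443

7.443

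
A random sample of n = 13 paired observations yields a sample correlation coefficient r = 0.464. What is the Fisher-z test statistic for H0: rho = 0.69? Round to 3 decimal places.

-1.093

z_r = atanh(0.464) = 0.502397,  z_0 = atanh(0.69) = 0.847956
SE = 1/√(n−3) = 1/√10 = 0.316228
z = (z_r − z_0)/SE = (0.502397 − 0.847956) / 0.316228 = -0.345559 / 0.316228 = -1.093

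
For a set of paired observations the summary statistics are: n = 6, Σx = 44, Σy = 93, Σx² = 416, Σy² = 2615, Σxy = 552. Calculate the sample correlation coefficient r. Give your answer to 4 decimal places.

-0.3928

S_xy = nΣxy − ΣxΣy = 6·552 − 44·93 = 3312 − 4092 = -780
S_xx = nΣx² − (Σx)² = 6·416 − 44² = 2496 − 1936 = 560
S_yy = nΣy² − (Σy)² = 6·2615 − 93² = 15690 − 8649 = 7041
r = S_xy / √(S_xx·S_yy) = -780 / √(560·7041) = -780 / √3942960 = -780 / 1985.6888 = -0.3928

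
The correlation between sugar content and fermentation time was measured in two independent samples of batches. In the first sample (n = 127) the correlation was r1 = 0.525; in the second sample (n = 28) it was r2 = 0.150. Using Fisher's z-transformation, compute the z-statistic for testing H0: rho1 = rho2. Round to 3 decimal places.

Fisher z-transforms: z1 = atanh(0.525) = 0.583217, z2 = atanh(0.150) = 0.151140; difference d = 0.432077
Var(d) = 1/124 + 1/25 = 0.0080645 + 0.0400000 = 0.0480645
z = d/√Var(d) = 0.432077 / √0.0480645 = 0.432077 / 0.219236 = 1.971

1.971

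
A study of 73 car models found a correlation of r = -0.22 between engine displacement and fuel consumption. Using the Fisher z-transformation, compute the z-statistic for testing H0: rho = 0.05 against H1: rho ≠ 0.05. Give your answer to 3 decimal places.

Fisher z: atanh(-0.22) = -0.223656, atanh(0.05) = 0.050042
z = (z_r − z_0)·√(n−3) = (-0.223656 − 0.050042)·√70 = -0.273698 · 8.366600 = -2.290

-2.290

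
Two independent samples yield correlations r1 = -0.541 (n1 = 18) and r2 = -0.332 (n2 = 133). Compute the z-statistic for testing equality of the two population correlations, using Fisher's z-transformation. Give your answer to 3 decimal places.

z1 = atanh(-0.541) = -0.605568,  z2 = atanh(-0.332) = -0.345074
SE = √(1/(n1−3) + 1/(n2−3)) = √(1/15 + 1/130) = √(0.0666667 + 0.0076923) = √0.0743590 = 0.272688
z = (z1 − z2)/SE = (-0.605568 − (-0.345074)) / 0.272688 = -0.260494 / 0.272688 = -0.955

-0.955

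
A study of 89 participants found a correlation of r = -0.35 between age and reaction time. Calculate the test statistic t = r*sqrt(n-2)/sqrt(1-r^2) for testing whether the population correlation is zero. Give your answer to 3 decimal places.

1 − r² = 1 − 0.1225 = 0.8775;  √(1−r²) = 0.936750
√(n−2) = √87 = 9.327379
t = r·√(n−2)/√(1−r²) = -0.35 · 9.327379 / 0.936750 = -3.485

-3.485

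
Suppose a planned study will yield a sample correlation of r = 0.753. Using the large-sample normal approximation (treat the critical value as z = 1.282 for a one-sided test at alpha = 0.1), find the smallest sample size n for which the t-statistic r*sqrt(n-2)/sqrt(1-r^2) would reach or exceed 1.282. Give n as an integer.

4

Need r·√(n−2)/√(1−r²) ≥ 1.282
√(n−2) ≥ 1.282·√(1−0.567009) / 0.753 = 1.282·0.658021 / 0.753 = 1.1203
n−2 ≥ 1.2551  ⇒  n ≥ 3.2551
Smallest integer n = 4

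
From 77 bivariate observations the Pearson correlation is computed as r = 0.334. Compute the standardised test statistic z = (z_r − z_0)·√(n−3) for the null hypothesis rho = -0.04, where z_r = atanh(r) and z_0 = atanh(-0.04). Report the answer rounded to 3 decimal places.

Fisher z: atanh(0.334) = 0.347324, atanh(-0.04) = -0.040021
z = (z_r − z_0)·√(n−3) = (0.347324 − (-0.040021))·√74 = 0.387345 · 8.602325 = 3.332

3.332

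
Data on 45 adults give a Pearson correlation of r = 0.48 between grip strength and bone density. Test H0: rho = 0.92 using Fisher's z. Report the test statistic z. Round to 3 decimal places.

-6.909

Fisher z: atanh(0.48) = 0.522984, atanh(0.92) = 1.589027
z = (z_r − z_0)·√(n−3) = (0.522984 − 1.589027)·√42 = -1.066043 · 6.480741 = -6.909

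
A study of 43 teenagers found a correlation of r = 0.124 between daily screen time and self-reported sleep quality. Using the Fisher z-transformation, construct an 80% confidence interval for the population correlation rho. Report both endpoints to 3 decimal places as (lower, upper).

(-0.078, 0.316)

Fisher z: z_r = atanh(r) = ½·ln((1+0.124)/(1−0.124)) = 0.124641
SE(z) = 1/√(n−3) = 1/√40 = 0.158114
80% ⇒ z* = 1.282; margin = 1.282·0.158114 = 0.202702
CI on z-scale: (-0.078061, 0.327343)
Back-transform: tanh(-0.078061) = -0.077903, tanh(0.327343) = 0.316131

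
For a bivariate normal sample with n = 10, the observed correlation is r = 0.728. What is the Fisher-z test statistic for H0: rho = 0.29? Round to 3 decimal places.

Fisher z: atanh(0.728) = 0.924459, atanh(0.29) = 0.298566
z = (z_r − z_0)·√(n−3) = (0.924459 − 0.298566)·√7 = 0.625893 · 2.645751 = 1.656

1.656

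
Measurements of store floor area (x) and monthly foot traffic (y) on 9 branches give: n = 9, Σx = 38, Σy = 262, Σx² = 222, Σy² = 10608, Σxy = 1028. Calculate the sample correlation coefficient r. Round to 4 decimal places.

Numerator: nΣxy − (Σx)(Σy) = 9·1028 − (38)(262) = -704
Denominator: √[(nΣx²−(Σx)²)(nΣy²−(Σy)²)]
  nΣx²−(Σx)² = 9·222 − 1444 = 554;  nΣy²−(Σy)² = 9·10608 − 68644 = 26828
  √(554·26828) = √14862712 = 3855.2188
r = -704 / 3855.2188 = -0.1826

-0.1826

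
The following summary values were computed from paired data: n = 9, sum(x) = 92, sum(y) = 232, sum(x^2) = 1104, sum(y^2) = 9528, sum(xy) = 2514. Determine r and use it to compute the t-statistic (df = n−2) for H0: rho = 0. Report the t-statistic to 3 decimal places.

S_xy = nΣxy − ΣxΣy = 9·2514 − 92·232 = 22626 − 21344 = 1282
S_xx = nΣx² − (Σx)² = 9·1104 − 92² = 9936 − 8464 = 1472
S_yy = nΣy² − (Σy)² = 9·9528 − 232² = 85752 − 53824 = 31928
r = S_xy / √(S_xx·S_yy) = 1282 / √(1472·31928) = 1282 / √46998016 = 1282 / 6855.5099 = 0.1870
t = r·√(n−2)/√(1−r²) = 0.1870·√7 / √(1−0.034969) = 0.494755 / 0.982360 = 0.504

0.504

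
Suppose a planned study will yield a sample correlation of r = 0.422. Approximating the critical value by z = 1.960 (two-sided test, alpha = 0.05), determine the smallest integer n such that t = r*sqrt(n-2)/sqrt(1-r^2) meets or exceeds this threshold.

20

r√(n−2)/√(1−r²) ≥ 1.960  ⇔  n−2 ≥ (1.960)²·(1−r²)/r²
(1−r²)/r² = (1−0.178084)/0.178084 = 4.6153
n ≥ 2 + 3.8416·4.6153 = 2 + 17.7301 = 19.7301
⌈19.7301⌉ = 20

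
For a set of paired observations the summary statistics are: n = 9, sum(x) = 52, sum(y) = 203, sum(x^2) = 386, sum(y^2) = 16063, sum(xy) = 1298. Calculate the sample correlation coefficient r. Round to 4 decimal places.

0.1262

S_xy = nΣxy − ΣxΣy = 9·1298 − 52·203 = 11682 − 10556 = 1126
S_xx = nΣx² − (Σx)² = 9·386 − 52² = 3474 − 2704 = 770
S_yy = nΣy² − (Σy)² = 9·16063 − 203² = 144567 − 41209 = 103358
r = S_xy / √(S_xx·S_yy) = 1126 / √(770·103358) = 1126 / √79585660 = 1126 / 8921.0795 = 0.1262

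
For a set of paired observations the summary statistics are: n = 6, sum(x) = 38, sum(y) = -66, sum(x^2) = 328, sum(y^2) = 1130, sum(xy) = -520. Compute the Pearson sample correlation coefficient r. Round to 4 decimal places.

-0.5430

Numerator: nΣxy − (Σx)(Σy) = 6·(-520) − (38)(-66) = -612
Denominator: √[(nΣx²−(Σx)²)(nΣy²−(Σy)²)]
  nΣx²−(Σx)² = 6·328 − 1444 = 524;  nΣy²−(Σy)² = 6·1130 − 4356 = 2424
  √(524·2424) = √1270176 = 1127.0209
r = -612 / 1127.0209 = -0.5430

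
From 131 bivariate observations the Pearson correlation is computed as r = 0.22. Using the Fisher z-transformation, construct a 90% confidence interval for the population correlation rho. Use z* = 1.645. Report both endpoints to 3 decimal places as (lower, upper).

z_r = atanh(0.22) = 0.223656;  SE = 1/√(n−3) = 1/√128 = 0.088388
z-limits: 0.223656 ± 1.645·0.088388 = 0.223656 ± 0.145398 = [0.078258, 0.369054]
ρ-limits: (tanh 0.078258, tanh 0.369054) = (0.078, 0.353)

(0.078, 0.353)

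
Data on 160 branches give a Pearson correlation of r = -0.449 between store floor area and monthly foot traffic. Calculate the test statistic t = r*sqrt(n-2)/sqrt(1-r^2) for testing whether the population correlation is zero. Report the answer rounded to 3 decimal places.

-6.316

t = r·√(n−2) / √(1−r²) with r = -0.449, n = 160
  = -0.449·√158 / √(1 − 0.201601)
  = -0.449·12.569805 / 0.893532
  = -5.643842 / 0.893532 = -6.316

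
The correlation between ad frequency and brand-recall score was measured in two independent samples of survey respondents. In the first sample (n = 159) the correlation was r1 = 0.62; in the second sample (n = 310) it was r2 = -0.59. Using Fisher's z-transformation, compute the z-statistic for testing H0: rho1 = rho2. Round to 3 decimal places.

Fisher z-transforms: z1 = atanh(0.62) = 0.725005, z2 = atanh(-0.59) = -0.677666; difference d = 1.402671
Var(d) = 1/156 + 1/307 = 0.0064103 + 0.0032573 = 0.0096676
z = d/√Var(d) = 1.402671 / √0.0096676 = 1.402671 / 0.098324 = 14.266

14.266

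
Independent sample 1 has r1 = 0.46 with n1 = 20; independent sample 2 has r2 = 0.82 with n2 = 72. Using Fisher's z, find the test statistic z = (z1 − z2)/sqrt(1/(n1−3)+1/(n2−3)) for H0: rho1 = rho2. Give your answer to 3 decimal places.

Fisher z-transforms: z1 = atanh(0.46) = 0.497311, z2 = atanh(0.82) = 1.156817; difference d = -0.659506
Var(d) = 1/17 + 1/69 = 0.0588235 + 0.0144928 = 0.0733163
z = d/√Var(d) = -0.659506 / √0.0733163 = -0.659506 / 0.270770 = -2.436

-2.436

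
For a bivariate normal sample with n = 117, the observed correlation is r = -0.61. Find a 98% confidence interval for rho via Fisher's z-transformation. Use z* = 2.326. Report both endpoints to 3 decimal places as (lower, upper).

Fisher z: z_r = atanh(r) = ½·ln((1+(-0.61))/(1−(-0.61))) = -0.708921
SE(z) = 1/√(n−3) = 1/√114 = 0.093659
98% ⇒ z* = 2.326; margin = 2.326·0.093659 = 0.217851
CI on z-scale: (-0.926772, -0.491070)
Back-transform: tanh(-0.926772) = -0.729085, tanh(-0.491070) = -0.455065

(-0.729, -0.455)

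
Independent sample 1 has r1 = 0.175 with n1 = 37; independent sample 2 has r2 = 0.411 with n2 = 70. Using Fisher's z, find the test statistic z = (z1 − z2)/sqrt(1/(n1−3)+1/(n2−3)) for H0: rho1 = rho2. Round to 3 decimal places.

z1 = atanh(0.175) = 0.176820,  z2 = atanh(0.411) = 0.436814
SE = √(1/(n1−3) + 1/(n2−3)) = √(1/34 + 1/67) = √(0.0294118 + 0.0149254) = √0.0443372 = 0.210564
z = (z1 − z2)/SE = (0.176820 − 0.436814) / 0.210564 = -0.259994 / 0.210564 = -1.235

-1.235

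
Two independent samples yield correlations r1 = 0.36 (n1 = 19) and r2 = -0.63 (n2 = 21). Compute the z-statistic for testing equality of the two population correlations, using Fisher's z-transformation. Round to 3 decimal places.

3.255

z1 = atanh(0.36) = 0.376886,  z2 = atanh(-0.63) = -0.741416
SE = √(1/(n1−3) + 1/(n2−3)) = √(1/16 + 1/18) = √(0.0625000 + 0.0555556) = √0.1180556 = 0.343592
z = (z1 − z2)/SE = (0.376886 − (-0.741416)) / 0.343592 = 1.118302 / 0.343592 = 3.255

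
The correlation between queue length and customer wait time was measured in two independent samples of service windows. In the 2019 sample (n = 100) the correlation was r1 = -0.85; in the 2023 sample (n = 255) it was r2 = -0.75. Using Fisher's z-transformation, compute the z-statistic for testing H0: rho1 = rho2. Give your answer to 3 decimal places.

-2.370

z1 = atanh(-0.85) = -1.256153,  z2 = atanh(-0.75) = -0.972955
SE = √(1/(n1−3) + 1/(n2−3)) = √(1/97 + 1/252) = √(0.0103093 + 0.0039683) = √0.0142776 = 0.119489
z = (z1 − z2)/SE = (-1.256153 − (-0.972955)) / 0.119489 = -0.283198 / 0.119489 = -2.370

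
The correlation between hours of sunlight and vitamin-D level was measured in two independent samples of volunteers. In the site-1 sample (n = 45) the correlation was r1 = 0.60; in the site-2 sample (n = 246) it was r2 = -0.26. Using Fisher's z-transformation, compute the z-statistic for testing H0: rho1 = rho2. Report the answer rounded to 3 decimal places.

5.740

z1 = atanh(0.60) = 0.693147,  z2 = atanh(-0.26) = -0.266108
SE = √(1/(n1−3) + 1/(n2−3)) = √(1/42 + 1/243) = √(0.0238095 + 0.0041152) = √0.0279247 = 0.167107
z = (z1 − z2)/SE = (0.693147 − (-0.266108)) / 0.167107 = 0.959255 / 0.167107 = 5.740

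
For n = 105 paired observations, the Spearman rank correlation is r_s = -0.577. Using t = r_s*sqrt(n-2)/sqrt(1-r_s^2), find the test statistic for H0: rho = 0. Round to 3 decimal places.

-7.170

1 − r_s² = 1 − 0.332929 = 0.667071;  √(1−r_s²) = 0.816744
√(n−2) = √103 = 10.148892
t = r_s·√(n−2)/√(1−r_s²) = -0.577 · 10.148892 / 0.816744 = -7.170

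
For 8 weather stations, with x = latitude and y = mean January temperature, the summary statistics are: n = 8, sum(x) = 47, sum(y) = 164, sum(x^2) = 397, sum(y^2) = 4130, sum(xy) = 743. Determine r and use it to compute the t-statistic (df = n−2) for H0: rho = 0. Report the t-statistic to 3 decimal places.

-2.569

Numerator: nΣxy − (Σx)(Σy) = 8·743 − (47)(164) = -1764
Denominator: √[(nΣx²−(Σx)²)(nΣy²−(Σy)²)]
  nΣx²−(Σx)² = 8·397 − 2209 = 967;  nΣy²−(Σy)² = 8·4130 − 26896 = 6144
  √(967·6144) = √5941248 = 2437.4675
r = -1764 / 2437.4675 = -0.7237
t = r·√(n−2)/√(1−r²) = -0.7237·√6 / √(1−0.523742) = -1.772696 / 0.690114 = -2.569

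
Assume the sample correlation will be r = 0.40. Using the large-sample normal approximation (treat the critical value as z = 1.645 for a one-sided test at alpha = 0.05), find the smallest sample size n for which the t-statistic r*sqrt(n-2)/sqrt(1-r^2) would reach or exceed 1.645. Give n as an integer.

r√(n−2)/√(1−r²) ≥ 1.645  ⇔  n−2 ≥ (1.645)²·(1−r²)/r²
(1−r²)/r² = (1−0.1600)/0.1600 = 5.2500
n ≥ 2 + 2.706025·5.2500 = 2 + 14.2066 = 16.2066
⌈16.2066⌉ = 17

17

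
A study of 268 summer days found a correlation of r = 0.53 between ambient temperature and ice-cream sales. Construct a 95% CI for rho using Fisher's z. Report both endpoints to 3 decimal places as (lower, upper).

(0.438, 0.611)

Fisher z: z_r = atanh(r) = ½·ln((1+0.53)/(1−0.53)) = 0.590145
SE(z) = 1/√(n−3) = 1/√265 = 0.061430
95% ⇒ z* = 1.960; margin = 1.960·0.061430 = 0.120403
CI on z-scale: (0.469742, 0.710548)
Back-transform: tanh(0.469742) = 0.437991, tanh(0.710548) = 0.611020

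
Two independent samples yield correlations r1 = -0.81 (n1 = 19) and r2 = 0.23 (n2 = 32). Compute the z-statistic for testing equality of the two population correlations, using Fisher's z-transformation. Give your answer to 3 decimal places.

Fisher z-transforms: z1 = atanh(-0.81) = -1.127029, z2 = atanh(0.23) = 0.234189; difference d = -1.361218
Var(d) = 1/16 + 1/29 = 0.0625000 + 0.0344828 = 0.0969828
z = d/√Var(d) = -1.361218 / √0.0969828 = -1.361218 / 0.311421 = -4.371

-4.371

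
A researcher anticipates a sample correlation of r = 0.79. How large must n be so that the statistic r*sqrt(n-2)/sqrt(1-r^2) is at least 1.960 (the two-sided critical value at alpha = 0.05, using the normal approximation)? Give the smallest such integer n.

Need r·√(n−2)/√(1−r²) ≥ 1.960
√(n−2) ≥ 1.960·√(1−0.6241) / 0.79 = 1.960·0.613107 / 0.79 = 1.5211
n−2 ≥ 2.3137  ⇒  n ≥ 4.3137
Smallest integer n = 5

5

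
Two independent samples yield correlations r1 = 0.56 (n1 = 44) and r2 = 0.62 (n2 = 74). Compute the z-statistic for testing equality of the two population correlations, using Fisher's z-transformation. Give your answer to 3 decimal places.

Fisher z-transforms: z1 = atanh(0.56) = 0.632833, z2 = atanh(0.62) = 0.725005; difference d = -0.092172
Var(d) = 1/41 + 1/71 = 0.0243902 + 0.0140845 = 0.0384747
z = d/√Var(d) = -0.092172 / √0.0384747 = -0.092172 / 0.196150 = -0.470

-0.470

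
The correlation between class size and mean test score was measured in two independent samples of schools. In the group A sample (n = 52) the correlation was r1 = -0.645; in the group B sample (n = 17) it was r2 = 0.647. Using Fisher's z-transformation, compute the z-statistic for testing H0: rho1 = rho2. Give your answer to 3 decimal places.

Fisher z-transforms: z1 = atanh(-0.645) = -0.766689, z2 = atanh(0.647) = 0.770121; difference d = -1.536810
Var(d) = 1/49 + 1/14 = 0.0204082 + 0.0714286 = 0.0918368
z = d/√Var(d) = -1.536810 / √0.0918368 = -1.536810 / 0.303046 = -5.071

-5.071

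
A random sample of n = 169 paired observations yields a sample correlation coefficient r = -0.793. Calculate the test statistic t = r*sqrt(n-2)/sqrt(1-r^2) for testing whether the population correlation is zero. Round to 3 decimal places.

-16.821

t = r·√(n−2) / √(1−r²) with r = -0.793, n = 169
  = -0.793·√167 / √(1 − 0.628849)
  = -0.793·12.922848 / 0.609222
  = -10.247818 / 0.609222 = -16.821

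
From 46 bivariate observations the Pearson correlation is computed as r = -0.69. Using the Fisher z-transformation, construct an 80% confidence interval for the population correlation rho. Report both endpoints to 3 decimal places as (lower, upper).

Fisher z: z_r = atanh(r) = ½·ln((1+(-0.69))/(1−(-0.69))) = -0.847956
SE(z) = 1/√(n−3) = 1/√43 = 0.152499
80% ⇒ z* = 1.282; margin = 1.282·0.152499 = 0.195504
CI on z-scale: (-1.043460, -0.652452)
Back-transform: tanh(-1.043460) = -0.779251, tanh(-0.652452) = -0.573318

(-0.779, -0.573)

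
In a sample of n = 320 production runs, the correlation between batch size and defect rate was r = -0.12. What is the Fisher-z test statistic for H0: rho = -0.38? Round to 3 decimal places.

Fisher z: atanh(-0.12) = -0.120581, atanh(-0.38) = -0.400060
z = (z_r − z_0)·√(n−3) = (-0.120581 − (-0.400060))·√317 = 0.279479 · 17.804494 = 4.976

4.976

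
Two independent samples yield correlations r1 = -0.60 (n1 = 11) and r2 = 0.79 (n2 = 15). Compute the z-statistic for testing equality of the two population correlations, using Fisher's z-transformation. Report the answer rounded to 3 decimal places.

z1 = atanh(-0.60) = -0.693147,  z2 = atanh(0.79) = 1.071432
SE = √(1/(n1−3) + 1/(n2−3)) = √(1/8 + 1/12) = √(0.1250000 + 0.0833333) = √0.2083333 = 0.456435
z = (z1 − z2)/SE = (-0.693147 − 1.071432) / 0.456435 = -1.764579 / 0.456435 = -3.866

-3.866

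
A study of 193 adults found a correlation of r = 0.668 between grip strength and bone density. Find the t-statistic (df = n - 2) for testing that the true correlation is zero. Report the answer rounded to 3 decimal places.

12.406

1 − r² = 1 − 0.446224 = 0.553776;  √(1−r²) = 0.744161
√(n−2) = √191 = 13.820275
t = r·√(n−2)/√(1−r²) = 0.668 · 13.820275 / 0.744161 = 12.406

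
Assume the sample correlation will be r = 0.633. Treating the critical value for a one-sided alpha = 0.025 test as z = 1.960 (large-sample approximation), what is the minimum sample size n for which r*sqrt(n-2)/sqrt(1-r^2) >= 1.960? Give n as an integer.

r√(n−2)/√(1−r²) ≥ 1.960  ⇔  n−2 ≥ (1.960)²·(1−r²)/r²
(1−r²)/r² = (1−0.400689)/0.400689 = 1.4957
n ≥ 2 + 3.8416·1.4957 = 2 + 5.7459 = 7.7459
⌈7.7459⌉ = 8

8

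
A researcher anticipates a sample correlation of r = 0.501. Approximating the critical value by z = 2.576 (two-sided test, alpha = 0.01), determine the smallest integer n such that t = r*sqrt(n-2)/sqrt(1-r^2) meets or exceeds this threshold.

22

Need r·√(n−2)/√(1−r²) ≥ 2.576
√(n−2) ≥ 2.576·√(1−0.251001) / 0.501 = 2.576·0.865447 / 0.501 = 4.4499
n−2 ≥ 19.8016  ⇒  n ≥ 21.8016
Smallest integer n = 22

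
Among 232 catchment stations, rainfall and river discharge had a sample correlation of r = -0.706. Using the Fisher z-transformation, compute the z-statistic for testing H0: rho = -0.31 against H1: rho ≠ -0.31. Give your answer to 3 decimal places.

z_r = atanh(-0.706) = -0.879163,  z_0 = atanh(-0.31) = -0.320545
SE = 1/√(n−3) = 1/√229 = 0.066082
z = (z_r − z_0)/SE = (-0.879163 − (-0.320545)) / 0.066082 = -0.558618 / 0.066082 = -8.453

-8.453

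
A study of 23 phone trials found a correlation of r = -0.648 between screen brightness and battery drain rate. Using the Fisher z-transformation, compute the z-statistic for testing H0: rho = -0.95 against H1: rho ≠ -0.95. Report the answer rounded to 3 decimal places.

Fisher z: atanh(-0.648) = -0.771843, atanh(-0.95) = -1.831781
z = (z_r − z_0)·√(n−3) = (-0.771843 − (-1.831781))·√20 = 1.059938 · 4.472136 = 4.740

4.740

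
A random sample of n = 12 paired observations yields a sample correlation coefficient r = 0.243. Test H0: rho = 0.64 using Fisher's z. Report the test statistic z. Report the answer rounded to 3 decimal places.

Fisher z: atanh(0.243) = 0.247960, atanh(0.64) = 0.758174
z = (z_r − z_0)·√(n−3) = (0.247960 − 0.758174)·√9 = -0.510214 · 3.000000 = -1.531

-1.531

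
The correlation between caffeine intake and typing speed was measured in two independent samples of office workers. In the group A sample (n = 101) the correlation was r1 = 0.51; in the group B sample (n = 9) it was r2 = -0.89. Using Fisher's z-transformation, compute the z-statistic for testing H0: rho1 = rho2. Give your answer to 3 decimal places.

4.719

z1 = atanh(0.51) = 0.562730,  z2 = atanh(-0.89) = -1.421926
SE = √(1/(n1−3) + 1/(n2−3)) = √(1/98 + 1/6) = √(0.0102041 + 0.1666667) = √0.1768708 = 0.420560
z = (z1 − z2)/SE = (0.562730 − (-1.421926)) / 0.420560 = 1.984656 / 0.420560 = 4.719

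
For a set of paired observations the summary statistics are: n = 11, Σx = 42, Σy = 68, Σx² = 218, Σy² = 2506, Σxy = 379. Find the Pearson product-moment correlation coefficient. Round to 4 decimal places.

0.3443

S_xy = nΣxy − ΣxΣy = 11·379 − 42·68 = 4169 − 2856 = 1313
S_xx = nΣx² − (Σx)² = 11·218 − 42² = 2398 − 1764 = 634
S_yy = nΣy² − (Σy)² = 11·2506 − 68² = 27566 − 4624 = 22942
r = S_xy / √(S_xx·S_yy) = 1313 / √(634·22942) = 1313 / √14545228 = 1313 / 3813.8207 = 0.3443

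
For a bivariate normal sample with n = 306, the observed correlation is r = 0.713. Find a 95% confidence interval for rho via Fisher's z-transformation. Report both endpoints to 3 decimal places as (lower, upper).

(0.653, 0.764)

Fisher z: z_r = atanh(r) = ½·ln((1+0.713)/(1−0.713)) = 0.893260
SE(z) = 1/√(n−3) = 1/√303 = 0.057448
95% ⇒ z* = 1.960; margin = 1.960·0.057448 = 0.112598
CI on z-scale: (0.780662, 1.005858)
Back-transform: tanh(0.780662) = 0.653087, tanh(1.005858) = 0.764043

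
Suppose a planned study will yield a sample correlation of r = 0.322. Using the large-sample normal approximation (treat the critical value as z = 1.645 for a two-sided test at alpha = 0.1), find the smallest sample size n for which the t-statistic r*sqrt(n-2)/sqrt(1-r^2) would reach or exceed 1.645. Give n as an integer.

Need r·√(n−2)/√(1−r²) ≥ 1.645
√(n−2) ≥ 1.645·√(1−0.103684) / 0.322 = 1.645·0.946740 / 0.322 = 4.8366
n−2 ≥ 23.3927  ⇒  n ≥ 25.3927
Smallest integer n = 26

26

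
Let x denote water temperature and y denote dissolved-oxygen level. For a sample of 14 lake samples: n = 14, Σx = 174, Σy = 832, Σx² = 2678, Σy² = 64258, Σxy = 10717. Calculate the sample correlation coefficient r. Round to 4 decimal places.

0.1362

S_xy = nΣxy − ΣxΣy = 14·10717 − 174·832 = 150038 − 144768 = 5270
S_xx = nΣx² − (Σx)² = 14·2678 − 174² = 37492 − 30276 = 7216
S_yy = nΣy² − (Σy)² = 14·64258 − 832² = 899612 − 692224 = 207388
r = S_xy / √(S_xx·S_yy) = 5270 / √(7216·207388) = 5270 / √1496511808 = 5270 / 38684.7749 = 0.1362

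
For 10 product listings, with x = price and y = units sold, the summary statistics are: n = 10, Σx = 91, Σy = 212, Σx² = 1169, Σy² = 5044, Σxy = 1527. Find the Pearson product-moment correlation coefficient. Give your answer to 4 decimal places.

-0.9292

Numerator: nΣxy − (Σx)(Σy) = 10·1527 − (91)(212) = -4022
Denominator: √[(nΣx²−(Σx)²)(nΣy²−(Σy)²)]
  nΣx²−(Σx)² = 10·1169 − 8281 = 3409;  nΣy²−(Σy)² = 10·5044 − 44944 = 5496
  √(3409·5496) = √18735864 = 4328.4944
r = -4022 / 4328.4944 = -0.9292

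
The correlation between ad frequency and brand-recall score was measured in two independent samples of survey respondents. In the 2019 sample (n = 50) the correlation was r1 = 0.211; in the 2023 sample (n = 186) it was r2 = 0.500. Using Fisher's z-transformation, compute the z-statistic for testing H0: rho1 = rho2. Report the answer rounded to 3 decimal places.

z1 = atanh(0.211) = 0.214218,  z2 = atanh(0.500) = 0.549306
SE = √(1/(n1−3) + 1/(n2−3)) = √(1/47 + 1/183) = √(0.0212766 + 0.0054645) = √0.0267411 = 0.163527
z = (z1 − z2)/SE = (0.214218 − 0.549306) / 0.163527 = -0.335088 / 0.163527 = -2.049

-2.049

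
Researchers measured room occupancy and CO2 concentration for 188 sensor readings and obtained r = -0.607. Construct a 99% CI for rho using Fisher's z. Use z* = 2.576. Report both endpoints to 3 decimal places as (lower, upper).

Fisher z: z_r = atanh(r) = ½·ln((1+(-0.607))/(1−(-0.607))) = -0.704157
SE(z) = 1/√(n−3) = 1/√185 = 0.073521
99% ⇒ z* = 2.576; margin = 2.576·0.073521 = 0.189390
CI on z-scale: (-0.893547, -0.514767)
Back-transform: tanh(-0.893547) = -0.713141, tanh(-0.514767) = -0.473651

(-0.713, -0.474)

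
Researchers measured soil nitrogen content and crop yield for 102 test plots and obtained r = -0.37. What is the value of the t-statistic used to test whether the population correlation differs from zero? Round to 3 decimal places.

-3.983

t = r·√(n−2) / √(1−r²) with r = -0.37, n = 102
  = -0.37·√100 / √(1 − 0.1369)
  = -0.37·10.000000 / 0.929032
  = -3.700000 / 0.929032 = -3.983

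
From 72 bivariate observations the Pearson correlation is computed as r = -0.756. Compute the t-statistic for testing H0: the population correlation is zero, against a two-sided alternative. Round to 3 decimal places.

-9.663

t = r·√(n−2) / √(1−r²) with r = -0.756, n = 72
  = -0.756·√70 / √(1 − 0.571536)
  = -0.756·8.366600 / 0.654572
  = -6.325150 / 0.654572 = -9.663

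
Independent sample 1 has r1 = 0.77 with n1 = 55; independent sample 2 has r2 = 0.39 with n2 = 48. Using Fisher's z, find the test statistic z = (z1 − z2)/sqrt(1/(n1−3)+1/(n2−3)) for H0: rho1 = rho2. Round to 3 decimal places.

2.989

z1 = atanh(0.77) = 1.020328,  z2 = atanh(0.39) = 0.411800
SE = √(1/(n1−3) + 1/(n2−3)) = √(1/52 + 1/45) = √(0.0192308 + 0.0222222) = √0.0414530 = 0.203600
z = (z1 − z2)/SE = (1.020328 − 0.411800) / 0.203600 = 0.608528 / 0.203600 = 2.989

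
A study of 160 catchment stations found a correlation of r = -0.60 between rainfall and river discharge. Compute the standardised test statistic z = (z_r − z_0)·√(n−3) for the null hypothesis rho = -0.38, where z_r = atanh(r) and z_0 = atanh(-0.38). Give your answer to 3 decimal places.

-3.672

Fisher z: atanh(-0.60) = -0.693147, atanh(-0.38) = -0.400060
z = (z_r − z_0)·√(n−3) = (-0.693147 − (-0.400060))·√157 = -0.293087 · 12.529964 = -3.672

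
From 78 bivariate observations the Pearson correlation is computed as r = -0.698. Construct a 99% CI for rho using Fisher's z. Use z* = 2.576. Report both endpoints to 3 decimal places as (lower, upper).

z_r = atanh(-0.698) = -0.863390;  SE = 1/√(n−3) = 1/√75 = 0.115470
z-limits: -0.863390 ± 2.576·0.115470 = -0.863390 ± 0.297451 = [-1.160841, -0.565939]
ρ-limits: (tanh -1.160841, tanh -0.565939) = (-0.821, -0.512)

(-0.821, -0.512)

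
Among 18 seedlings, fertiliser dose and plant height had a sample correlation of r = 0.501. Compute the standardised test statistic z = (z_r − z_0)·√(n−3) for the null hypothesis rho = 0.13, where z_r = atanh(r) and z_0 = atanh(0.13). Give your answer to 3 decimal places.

Fisher z: atanh(0.501) = 0.550640, atanh(0.13) = 0.130740
z = (z_r − z_0)·√(n−3) = (0.550640 − 0.130740)·√15 = 0.419900 · 3.872983 = 1.626

1.626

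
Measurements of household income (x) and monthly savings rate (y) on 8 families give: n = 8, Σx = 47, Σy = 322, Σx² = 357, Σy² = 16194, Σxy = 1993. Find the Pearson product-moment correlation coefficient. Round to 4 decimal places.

S_xy = nΣxy − ΣxΣy = 8·1993 − 47·322 = 15944 − 15134 = 810
S_xx = nΣx² − (Σx)² = 8·357 − 47² = 2856 − 2209 = 647
S_yy = nΣy² − (Σy)² = 8·16194 − 322² = 129552 − 103684 = 25868
r = S_xy / √(S_xx·S_yy) = 810 / √(647·25868) = 810 / √16736596 = 810 / 4091.0385 = 0.1980

0.1980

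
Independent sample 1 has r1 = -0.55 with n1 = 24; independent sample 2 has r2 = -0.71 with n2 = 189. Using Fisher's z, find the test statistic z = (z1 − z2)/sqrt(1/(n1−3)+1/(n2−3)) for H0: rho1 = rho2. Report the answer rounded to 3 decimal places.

Fisher z-transforms: z1 = atanh(-0.55) = -0.618381, z2 = atanh(-0.71) = -0.887184; difference d = 0.268803
Var(d) = 1/21 + 1/186 = 0.0476190 + 0.0053763 = 0.0529953
z = d/√Var(d) = 0.268803 / √0.0529953 = 0.268803 / 0.230207 = 1.168

1.168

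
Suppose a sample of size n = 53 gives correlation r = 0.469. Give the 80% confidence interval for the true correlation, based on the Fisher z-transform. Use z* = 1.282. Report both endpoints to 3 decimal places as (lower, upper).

z_r = atanh(0.469) = 0.508788;  SE = 1/√(n−3) = 1/√50 = 0.141421
z-limits: 0.508788 ± 1.282·0.141421 = 0.508788 ± 0.181302 = [0.327486, 0.690090]
ρ-limits: (tanh 0.327486, tanh 0.690090) = (0.316, 0.598)

(0.316, 0.598)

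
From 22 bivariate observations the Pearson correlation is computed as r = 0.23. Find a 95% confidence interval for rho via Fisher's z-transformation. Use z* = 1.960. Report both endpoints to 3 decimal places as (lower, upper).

(-0.212, 0.594)

z_r = atanh(0.23) = 0.234189;  SE = 1/√(n−3) = 1/√19 = 0.229416
z-limits: 0.234189 ± 1.960·0.229416 = 0.234189 ± 0.449655 = [-0.215466, 0.683844]
ρ-limits: (tanh -0.215466, tanh 0.683844) = (-0.212, 0.594)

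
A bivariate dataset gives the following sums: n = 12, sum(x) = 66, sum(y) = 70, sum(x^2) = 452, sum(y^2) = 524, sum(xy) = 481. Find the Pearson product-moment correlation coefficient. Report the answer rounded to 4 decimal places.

0.9462

S_xy = nΣxy − ΣxΣy = 12·481 − 66·70 = 5772 − 4620 = 1152
S_xx = nΣx² − (Σx)² = 12·452 − 66² = 5424 − 4356 = 1068
S_yy = nΣy² − (Σy)² = 12·524 − 70² = 6288 − 4900 = 1388
r = S_xy / √(S_xx·S_yy) = 1152 / √(1068·1388) = 1152 / √1482384 = 1152 / 1217.5319 = 0.9462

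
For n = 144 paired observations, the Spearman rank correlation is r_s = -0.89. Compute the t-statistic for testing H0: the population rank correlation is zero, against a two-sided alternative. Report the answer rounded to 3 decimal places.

t = r_s·√(n−2) / √(1−r_s²) with r_s = -0.89, n = 144
  = -0.89·√142 / √(1 − 0.7921)
  = -0.89·11.916375 / 0.455961
  = -10.605574 / 0.455961 = -23.260

-23.260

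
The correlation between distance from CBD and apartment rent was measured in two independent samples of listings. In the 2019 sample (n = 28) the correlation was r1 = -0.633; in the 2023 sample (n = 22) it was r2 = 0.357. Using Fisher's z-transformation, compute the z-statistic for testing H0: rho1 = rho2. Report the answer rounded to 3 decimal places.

Fisher z-transforms: z1 = atanh(-0.633) = -0.746406, z2 = atanh(0.357) = 0.373443; difference d = -1.119849
Var(d) = 1/25 + 1/19 = 0.0400000 + 0.0526316 = 0.0926316
z = d/√Var(d) = -1.119849 / √0.0926316 = -1.119849 / 0.304354 = -3.679

-3.679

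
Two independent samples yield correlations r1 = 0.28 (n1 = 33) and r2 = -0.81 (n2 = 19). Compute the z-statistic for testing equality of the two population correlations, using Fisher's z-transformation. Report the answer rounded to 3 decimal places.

z1 = atanh(0.28) = 0.287682,  z2 = atanh(-0.81) = -1.127029
SE = √(1/(n1−3) + 1/(n2−3)) = √(1/30 + 1/16) = √(0.0333333 + 0.0625000) = √0.0958333 = 0.309570
z = (z1 − z2)/SE = (0.287682 − (-1.127029)) / 0.309570 = 1.414711 / 0.309570 = 4.570

4.570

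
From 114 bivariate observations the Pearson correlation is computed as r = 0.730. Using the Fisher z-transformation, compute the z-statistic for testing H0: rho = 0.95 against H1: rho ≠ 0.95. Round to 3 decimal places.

Fisher z: atanh(0.730) = 0.928727, atanh(0.95) = 1.831781
z = (z_r − z_0)·√(n−3) = (0.928727 − 1.831781)·√111 = -0.903054 · 10.535654 = -9.514

-9.514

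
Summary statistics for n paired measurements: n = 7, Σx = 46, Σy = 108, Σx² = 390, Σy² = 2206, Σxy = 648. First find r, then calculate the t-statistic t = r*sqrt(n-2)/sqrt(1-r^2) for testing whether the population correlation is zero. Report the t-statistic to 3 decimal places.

S_xy = nΣxy − ΣxΣy = 7·648 − 46·108 = 4536 − 4968 = -432
S_xx = nΣx² − (Σx)² = 7·390 − 46² = 2730 − 2116 = 614
S_yy = nΣy² − (Σy)² = 7·2206 − 108² = 15442 − 11664 = 3778
r = S_xy / √(S_xx·S_yy) = -432 / √(614·3778) = -432 / √2319692 = -432 / 1523.0535 = -0.2836
t = r·√(n−2)/√(1−r²) = -0.2836·√5 / √(1−0.080429) = -0.634149 / 0.958943 = -0.661

-0.661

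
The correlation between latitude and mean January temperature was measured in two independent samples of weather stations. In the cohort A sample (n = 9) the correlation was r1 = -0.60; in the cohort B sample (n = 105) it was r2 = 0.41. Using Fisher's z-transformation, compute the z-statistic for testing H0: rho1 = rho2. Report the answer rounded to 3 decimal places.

Fisher z-transforms: z1 = atanh(-0.60) = -0.693147, z2 = atanh(0.41) = 0.435611; difference d = -1.128758
Var(d) = 1/6 + 1/102 = 0.1666667 + 0.0098039 = 0.1764706
z = d/√Var(d) = -1.128758 / √0.1764706 = -1.128758 / 0.420084 = -2.687

-2.687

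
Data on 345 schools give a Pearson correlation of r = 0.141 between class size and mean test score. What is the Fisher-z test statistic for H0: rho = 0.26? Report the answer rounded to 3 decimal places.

-2.296

z_r = atanh(0.141) = 0.141946,  z_0 = atanh(0.26) = 0.266108
SE = 1/√(n−3) = 1/√342 = 0.054074
z = (z_r − z_0)/SE = (0.141946 − 0.266108) / 0.054074 = -0.124162 / 0.054074 = -2.296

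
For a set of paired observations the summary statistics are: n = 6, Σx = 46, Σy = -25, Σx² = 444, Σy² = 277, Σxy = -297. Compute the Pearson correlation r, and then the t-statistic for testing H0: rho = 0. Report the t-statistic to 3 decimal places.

S_xy = nΣxy − ΣxΣy = 6·(-297) − 46·(-25) = -1782 − (-1150) = -632
S_xx = nΣx² − (Σx)² = 6·444 − 46² = 2664 − 2116 = 548
S_yy = nΣy² − (Σy)² = 6·277 − (-25)² = 1662 − 625 = 1037
r = S_xy / √(S_xx·S_yy) = -632 / √(548·1037) = -632 / √568276 = -632 / 753.8408 = -0.8384
t = r·√(n−2)/√(1−r²) = -0.8384·√4 / √(1−0.702915) = -1.676800 / 0.545055 = -3.076

-3.076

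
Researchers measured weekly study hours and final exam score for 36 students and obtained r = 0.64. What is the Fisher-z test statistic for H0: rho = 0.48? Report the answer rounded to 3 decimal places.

Fisher z: atanh(0.64) = 0.758174, atanh(0.48) = 0.522984
z = (z_r − z_0)·√(n−3) = (0.758174 − 0.522984)·√33 = 0.235190 · 5.744563 = 1.351

1.351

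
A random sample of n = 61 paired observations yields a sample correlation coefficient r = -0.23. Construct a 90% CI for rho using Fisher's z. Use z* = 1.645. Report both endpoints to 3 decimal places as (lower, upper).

(-0.422, -0.018)

z_r = atanh(-0.23) = -0.234189;  SE = 1/√(n−3) = 1/√58 = 0.131306
z-limits: -0.234189 ± 1.645·0.131306 = -0.234189 ± 0.215998 = [-0.450187, -0.018191]
ρ-limits: (tanh -0.450187, tanh -0.018191) = (-0.422, -0.018)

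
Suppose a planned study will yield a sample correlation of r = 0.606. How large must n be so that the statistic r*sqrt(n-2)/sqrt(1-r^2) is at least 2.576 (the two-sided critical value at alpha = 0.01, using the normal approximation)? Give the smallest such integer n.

14

r√(n−2)/√(1−r²) ≥ 2.576  ⇔  n−2 ≥ (2.576)²·(1−r²)/r²
(1−r²)/r² = (1−0.367236)/0.367236 = 1.7230
n ≥ 2 + 6.635776·1.7230 = 2 + 11.4334 = 13.4334
⌈13.4334⌉ = 14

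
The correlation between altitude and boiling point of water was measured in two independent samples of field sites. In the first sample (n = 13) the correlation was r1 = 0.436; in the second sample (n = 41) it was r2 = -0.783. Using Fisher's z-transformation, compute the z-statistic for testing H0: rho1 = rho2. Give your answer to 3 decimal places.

z1 = atanh(0.436) = 0.467281,  z2 = atanh(-0.783) = -1.053078
SE = √(1/(n1−3) + 1/(n2−3)) = √(1/10 + 1/38) = √(0.1000000 + 0.0263158) = √0.1263158 = 0.355409
z = (z1 − z2)/SE = (0.467281 − (-1.053078)) / 0.355409 = 1.520359 / 0.355409 = 4.278

4.278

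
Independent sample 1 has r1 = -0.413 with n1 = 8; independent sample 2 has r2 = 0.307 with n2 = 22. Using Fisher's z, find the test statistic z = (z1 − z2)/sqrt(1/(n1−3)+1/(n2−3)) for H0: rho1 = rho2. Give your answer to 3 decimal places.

-1.505

Fisher z-transforms: z1 = atanh(-0.413) = -0.439223, z2 = atanh(0.307) = 0.317230; difference d = -0.756453
Var(d) = 1/5 + 1/19 = 0.2000000 + 0.0526316 = 0.2526316
z = d/√Var(d) = -0.756453 / √0.2526316 = -0.756453 / 0.502625 = -1.505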